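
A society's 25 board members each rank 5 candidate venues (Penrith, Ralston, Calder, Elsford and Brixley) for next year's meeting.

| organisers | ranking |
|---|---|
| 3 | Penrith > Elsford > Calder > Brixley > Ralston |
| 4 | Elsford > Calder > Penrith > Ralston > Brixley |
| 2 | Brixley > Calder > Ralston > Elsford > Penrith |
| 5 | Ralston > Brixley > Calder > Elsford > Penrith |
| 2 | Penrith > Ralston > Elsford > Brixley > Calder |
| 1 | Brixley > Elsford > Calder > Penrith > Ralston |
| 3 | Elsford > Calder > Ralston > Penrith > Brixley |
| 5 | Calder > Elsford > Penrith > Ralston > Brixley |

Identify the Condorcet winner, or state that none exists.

Elsford

Pairwise majorities:
Penrith vs Ralston: Penrith wins 15–10.
Penrith vs Calder: Calder, 20–5.
Penrith vs Elsford: Elsford, 20–5.
Penrith vs Brixley: Penrith, 17–8.
Ralston vs Calder: Calder wins 18–7.
Ralston vs Elsford: Elsford, 16–9.
Ralston–Brixley: Ralston 19–6.
Calder–Elsford: Elsford 13–12.
Calder–Brixley: Calder 15–10.
Elsford vs Brixley: Elsford, 17–8.
Only Elsford has no losses; Elsford is the Condorcet winner.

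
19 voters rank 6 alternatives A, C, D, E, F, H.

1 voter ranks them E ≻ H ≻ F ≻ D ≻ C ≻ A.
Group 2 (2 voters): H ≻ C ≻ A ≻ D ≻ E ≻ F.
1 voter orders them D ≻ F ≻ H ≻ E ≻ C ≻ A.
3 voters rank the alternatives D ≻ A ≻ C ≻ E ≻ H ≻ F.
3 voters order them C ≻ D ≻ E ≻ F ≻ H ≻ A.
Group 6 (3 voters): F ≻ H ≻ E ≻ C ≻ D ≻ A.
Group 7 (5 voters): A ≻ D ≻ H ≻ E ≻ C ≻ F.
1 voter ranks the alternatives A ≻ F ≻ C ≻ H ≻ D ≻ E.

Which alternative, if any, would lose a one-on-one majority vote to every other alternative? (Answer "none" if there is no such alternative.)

Head-to-head results (19 voters):
A vs C: C wins 10–9.
A–D: D 11–8.
A vs E: A is ranked higher on 2+3+5+1 = 11 ballots, E on 8. A wins 11–8.
A vs F: A, 11–8.
A vs H: H, 10–9.
C vs D: 9 to 10, D.
C vs E: 9 to 10, E.
C vs F: C wins 13–6.
C–H: H 12–7.
D vs E: D, 15–4.
D vs F: 2+1+3+3+5 = 14 for D, 5 for F — D by 14–5.
D vs H: D wins 12–7.
E vs F: 1+2+3+3+5 = 14 for E, 5 for F — E by 14–5.
E–H: H 12–7.
F–H: H 11–8.
F is beaten in every head-to-head and is the Condorcet loser.

F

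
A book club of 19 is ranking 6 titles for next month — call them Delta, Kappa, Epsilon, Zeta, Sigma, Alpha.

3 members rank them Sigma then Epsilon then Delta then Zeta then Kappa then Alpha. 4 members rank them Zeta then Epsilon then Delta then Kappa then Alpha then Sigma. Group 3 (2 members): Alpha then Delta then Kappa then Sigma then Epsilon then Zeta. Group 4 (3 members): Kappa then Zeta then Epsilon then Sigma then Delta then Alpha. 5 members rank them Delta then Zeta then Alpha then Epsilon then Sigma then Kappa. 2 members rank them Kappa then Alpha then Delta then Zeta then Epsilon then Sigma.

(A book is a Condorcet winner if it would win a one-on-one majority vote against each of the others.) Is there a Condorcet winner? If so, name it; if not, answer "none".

Check each pair by majority over 19 ballots:
Delta vs Kappa: Delta is ranked higher on 3+4+2+5 = 14 ballots, Kappa on 5. Delta wins 14–5.
Delta vs Epsilon: Delta is ranked higher on 2+5+2 = 9 ballots, Epsilon on 10. Epsilon wins 10–9.
Delta vs Zeta: 12 to 7, Delta.
Delta vs Sigma: Delta, 13–6.
Delta vs Alpha: Delta wins 15–4.
Kappa vs Epsilon: 7 to 12, Epsilon.
Kappa vs Zeta: Kappa is ranked higher on 2+3+2 = 7 ballots, Zeta on 12. Zeta wins 12–7.
Kappa vs Sigma: Kappa, 11–8.
Kappa vs Alpha: Kappa preferred on 3+4+3+2 = 12 ballots; Kappa wins 12–7.
Epsilon–Zeta: Zeta 14–5.
Epsilon vs Sigma: Epsilon wins 14–5.
Epsilon vs Alpha: Epsilon wins 10–9.
Zeta vs Sigma: Zeta wins 14–5.
Zeta–Alpha: Zeta 15–4.
Sigma vs Alpha: Alpha wins 13–6.
No book is unbeaten: Delta loses to Epsilon; Kappa loses to Delta; Epsilon loses to Zeta; Zeta loses to Delta; Sigma loses to Delta; Alpha loses to Delta. In particular Delta beats Zeta beats Epsilon beats Delta is a majority cycle — no Condorcet winner exists.

none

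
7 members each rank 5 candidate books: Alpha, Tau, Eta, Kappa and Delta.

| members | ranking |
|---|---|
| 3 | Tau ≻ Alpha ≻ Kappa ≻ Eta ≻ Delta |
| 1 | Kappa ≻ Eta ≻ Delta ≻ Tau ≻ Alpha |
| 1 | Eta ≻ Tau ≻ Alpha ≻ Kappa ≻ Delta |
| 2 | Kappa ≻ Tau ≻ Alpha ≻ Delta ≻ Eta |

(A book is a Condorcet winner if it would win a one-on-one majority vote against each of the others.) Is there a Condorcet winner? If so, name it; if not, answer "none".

Check each pair by majority over 7 ballots:
Alpha vs Tau: Alpha preferred on 0 ballots; Tau wins 7–0.
Alpha vs Eta: 5 to 2, Alpha.
Alpha vs Kappa: Alpha is ranked higher on 3+1 = 4 ballots, Kappa on 3. Alpha wins 4–3.
Alpha vs Delta: Alpha preferred on 3+1+2 = 6 ballots; Alpha wins 6–1.
Tau vs Eta: Tau preferred on 3+2 = 5 ballots; Tau wins 5–2.
Tau vs Kappa: Tau is ranked higher on 3+1 = 4 ballots, Kappa on 3. Tau wins 4–3.
Tau vs Delta: Tau is ranked higher on 3+1+2 = 6 ballots, Delta on 1. Tau wins 6–1.
Eta vs Kappa: 1 to 6, Kappa.
Eta vs Delta: Eta preferred on 3+1+1 = 5 ballots; Eta wins 5–2.
Kappa vs Delta: Kappa is ranked higher on 3+1+1+2 = 7 ballots, Delta on 0. Kappa wins 7–0.
Only Tau has no losses; Tau is the Condorcet winner.

Tau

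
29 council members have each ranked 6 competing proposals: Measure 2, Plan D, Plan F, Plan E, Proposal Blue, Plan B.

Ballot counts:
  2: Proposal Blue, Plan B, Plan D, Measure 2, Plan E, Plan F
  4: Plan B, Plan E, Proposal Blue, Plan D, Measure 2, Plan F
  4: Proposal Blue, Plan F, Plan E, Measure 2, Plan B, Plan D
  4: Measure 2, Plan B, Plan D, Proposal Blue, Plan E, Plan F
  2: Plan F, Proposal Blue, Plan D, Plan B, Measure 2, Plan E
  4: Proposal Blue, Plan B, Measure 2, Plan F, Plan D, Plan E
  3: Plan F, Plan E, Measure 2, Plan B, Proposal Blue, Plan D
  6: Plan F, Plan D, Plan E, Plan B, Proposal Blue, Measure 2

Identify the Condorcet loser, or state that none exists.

Pairwise majorities:
Measure 2 vs Plan D: 15 to 14, Measure 2.
Measure 2 vs Plan F: Plan F, 15–14.
Measure 2 vs Plan E: 2+4+2+4 = 12 for Measure 2, 17 for Plan E — Plan E by 17–12.
Measure 2 vs Proposal Blue: Measure 2 is ranked higher on 4+3 = 7 ballots, Proposal Blue on 22. Proposal Blue wins 22–7.
Measure 2 vs Plan B: Measure 2 preferred on 4+4+3 = 11 ballots; Plan B wins 18–11.
Plan D–Plan F: Plan F 19–10.
Plan D vs Plan E: 2+4+2+4+6 = 18 for Plan D, 11 for Plan E — Plan D by 18–11.
Plan D–Proposal Blue: Proposal Blue 19–10.
Plan D vs Plan B: Plan D is ranked higher on 2+6 = 8 ballots, Plan B on 21. Plan B wins 21–8.
Plan F vs Plan E: Plan F wins 19–10.
Plan F vs Proposal Blue: Proposal Blue, 18–11.
Plan F vs Plan B: 4+2+3+6 = 15 for Plan F, 14 for Plan B — Plan F by 15–14.
Plan E–Proposal Blue: Proposal Blue 16–13.
Plan E vs Plan B: Plan B, 16–13.
Proposal Blue vs Plan B: Proposal Blue is ranked higher on 2+4+2+4 = 12 ballots, Plan B on 17. Plan B wins 17–12.
Each option has at least one pairwise win (Measure 2 beats Plan D; Plan D beats Plan E; Plan F beats Measure 2; Plan E beats Measure 2; Proposal Blue beats Measure 2; Plan B beats Measure 2) — no Condorcet loser.

none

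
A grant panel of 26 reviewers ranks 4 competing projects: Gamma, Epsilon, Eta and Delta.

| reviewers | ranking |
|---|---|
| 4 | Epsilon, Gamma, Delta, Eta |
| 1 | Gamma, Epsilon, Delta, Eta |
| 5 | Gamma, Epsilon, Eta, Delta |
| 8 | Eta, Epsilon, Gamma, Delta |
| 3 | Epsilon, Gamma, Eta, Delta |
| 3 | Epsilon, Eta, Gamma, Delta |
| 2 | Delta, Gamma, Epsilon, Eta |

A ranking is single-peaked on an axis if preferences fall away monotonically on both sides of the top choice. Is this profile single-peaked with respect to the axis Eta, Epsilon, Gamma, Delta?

Axis positions: Eta=1, Epsilon=2, Gamma=3, Delta=4.
Group 1 (peak Epsilon at position 2): ranking walks positions 2-3-4-1, expanding outward from the peak — single-peaked.
Group 2 (peak Gamma at position 3): ranking walks positions 3-2-4-1, expanding outward from the peak — single-peaked.
Group 3 (peak Gamma at position 3): ranking walks positions 3-2-1-4, expanding outward from the peak — single-peaked.
Group 4 (peak Eta at position 1): ranking walks positions 1-2-3-4, expanding outward from the peak — single-peaked.
Group 5 (peak Epsilon at position 2): ranking walks positions 2-3-1-4, expanding outward from the peak — single-peaked.
Group 6 (peak Epsilon at position 2): ranking walks positions 2-1-3-4, expanding outward from the peak — single-peaked.
Group 7 (peak Delta at position 4): ranking walks positions 4-3-2-1, expanding outward from the peak — single-peaked.
Every ranking is single-peaked on this axis.

yes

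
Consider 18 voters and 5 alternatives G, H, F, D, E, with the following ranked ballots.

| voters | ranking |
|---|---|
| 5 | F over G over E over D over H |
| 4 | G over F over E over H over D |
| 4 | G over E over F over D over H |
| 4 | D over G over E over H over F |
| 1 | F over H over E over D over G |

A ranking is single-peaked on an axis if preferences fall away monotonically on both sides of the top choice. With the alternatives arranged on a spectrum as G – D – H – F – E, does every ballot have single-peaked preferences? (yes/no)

Axis positions: G=1, D=2, H=3, F=4, E=5.
Group 1: ranking walks positions 4-1-5-2-3; G is ranked above H even though H lies between G and the peak F on the axis — preferences dip and rise again. Not single-peaked.
Group 2: ranking walks positions 1-4-5-3-2; F is ranked above D even though D lies between F and the peak G on the axis — preferences dip and rise again. Not single-peaked.
Group 3: ranking walks positions 1-5-4-2-3; E is ranked above D even though D lies between E and the peak G on the axis — preferences dip and rise again. Not single-peaked.
Group 4: ranking walks positions 2-1-5-3-4; E is ranked above H even though H lies between E and the peak D on the axis — preferences dip and rise again. Not single-peaked.
Group 5 (peak F at position 4): ranking walks positions 4-3-5-2-1, expanding outward from the peak — single-peaked.
Group 1 violates single-peakedness, so the profile is not single-peaked on this axis.

no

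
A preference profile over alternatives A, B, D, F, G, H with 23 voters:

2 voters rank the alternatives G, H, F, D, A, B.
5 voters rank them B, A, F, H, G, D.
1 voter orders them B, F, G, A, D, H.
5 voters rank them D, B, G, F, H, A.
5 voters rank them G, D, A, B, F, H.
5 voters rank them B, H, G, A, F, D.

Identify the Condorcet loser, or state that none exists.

Pairwise majorities:
A vs B: 7 to 16, B.
A vs D: D, 12–11.
A vs F: A preferred on 5+5+5 = 15 ballots; A wins 15–8.
A vs G: G, 18–5.
A vs H: H, 12–11.
B vs D: D, 12–11.
B vs F: B preferred on 5+1+5+5+5 = 21 ballots; B wins 21–2.
B vs G: B is ranked higher on 5+1+5+5 = 16 ballots, G on 7. B wins 16–7.
B vs H: B, 21–2.
D vs F: F wins 13–10.
D vs G: D is ranked higher on 5 ballots, G on 18. G wins 18–5.
D–H: H 12–11.
F vs G: F is ranked higher on 5+1 = 6 ballots, G on 17. G wins 17–6.
F–H: F 16–7.
G vs H: G is ranked higher on 2+1+5+5 = 13 ballots, H on 10. G wins 13–10.
Each alternative has at least one pairwise win (A beats F; B beats A; D beats A; F beats D; G beats A; H beats A) — no Condorcet loser.

none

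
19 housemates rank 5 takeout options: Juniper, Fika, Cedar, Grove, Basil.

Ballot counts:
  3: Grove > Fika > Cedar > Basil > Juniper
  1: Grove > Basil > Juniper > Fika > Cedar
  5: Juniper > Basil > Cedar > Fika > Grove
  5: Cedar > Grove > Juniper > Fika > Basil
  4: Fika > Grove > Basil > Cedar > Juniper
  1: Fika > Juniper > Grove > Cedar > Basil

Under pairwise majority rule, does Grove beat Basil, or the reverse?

Grove

Ballots ranking Grove above Basil: 3 + 1 + 5 + 4 + 1 = 14.
Ballots ranking Basil above Grove: 19 − 14 = 5.
Grove wins the head-to-head 14–5.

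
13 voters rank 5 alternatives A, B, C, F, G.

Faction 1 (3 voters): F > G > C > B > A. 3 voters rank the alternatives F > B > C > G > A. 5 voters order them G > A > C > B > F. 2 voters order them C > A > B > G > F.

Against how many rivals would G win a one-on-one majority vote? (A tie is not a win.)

4

G against each rival (13 voters):
G vs A: G, 11–2.
G vs B: G wins 8–5.
G–C: G 8–5.
G vs F: G, 7–6.
G beats A, B, C, F — 4 pairwise wins.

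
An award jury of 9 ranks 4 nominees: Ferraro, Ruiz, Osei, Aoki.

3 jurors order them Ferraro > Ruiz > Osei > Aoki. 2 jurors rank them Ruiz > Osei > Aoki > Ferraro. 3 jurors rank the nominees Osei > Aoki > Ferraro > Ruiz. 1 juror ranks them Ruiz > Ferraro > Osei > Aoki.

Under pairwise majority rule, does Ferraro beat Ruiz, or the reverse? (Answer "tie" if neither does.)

Ballots ranking Ferraro above Ruiz: 3 + 3 = 6.
Ballots ranking Ruiz above Ferraro: 9 − 6 = 3.
Ferraro wins the head-to-head 6–3.

Ferraro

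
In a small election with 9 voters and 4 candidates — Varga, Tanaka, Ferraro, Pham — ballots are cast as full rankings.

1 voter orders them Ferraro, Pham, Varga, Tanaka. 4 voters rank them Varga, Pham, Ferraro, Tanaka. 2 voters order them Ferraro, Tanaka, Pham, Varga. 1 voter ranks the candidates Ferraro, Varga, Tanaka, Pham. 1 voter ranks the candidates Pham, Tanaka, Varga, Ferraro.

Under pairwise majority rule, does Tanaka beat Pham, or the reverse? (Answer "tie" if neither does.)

Pham

Ballots ranking Tanaka above Pham: 2 + 1 = 3.
Ballots ranking Pham above Tanaka: 9 − 3 = 6.
Pham wins the head-to-head 6–3.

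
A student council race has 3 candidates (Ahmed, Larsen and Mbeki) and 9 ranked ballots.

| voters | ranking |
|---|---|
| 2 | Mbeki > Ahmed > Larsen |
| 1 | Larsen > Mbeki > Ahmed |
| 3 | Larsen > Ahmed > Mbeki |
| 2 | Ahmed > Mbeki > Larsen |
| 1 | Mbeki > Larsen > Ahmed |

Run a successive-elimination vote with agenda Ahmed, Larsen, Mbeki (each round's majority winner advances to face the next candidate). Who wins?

Round 1: Ahmed vs Larsen — 4–5, Larsen advances.
Round 2: Larsen vs Mbeki — 4–5, Mbeki advances.
Mbeki survives the agenda.

Mbeki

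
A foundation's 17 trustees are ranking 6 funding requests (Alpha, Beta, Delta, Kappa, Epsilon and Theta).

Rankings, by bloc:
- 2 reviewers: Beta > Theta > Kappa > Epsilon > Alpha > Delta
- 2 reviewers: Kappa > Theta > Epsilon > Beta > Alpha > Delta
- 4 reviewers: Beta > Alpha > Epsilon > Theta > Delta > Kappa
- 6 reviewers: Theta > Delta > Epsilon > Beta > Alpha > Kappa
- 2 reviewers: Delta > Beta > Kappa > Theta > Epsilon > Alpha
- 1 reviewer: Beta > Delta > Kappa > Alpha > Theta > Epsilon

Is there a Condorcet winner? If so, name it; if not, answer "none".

Beta

Head-to-head results (17 reviewers):
Alpha vs Beta: 0 for Alpha, 17 for Beta — Beta by 17–0.
Alpha vs Delta: Alpha preferred on 2+2+4 = 8 ballots; Delta wins 9–8.
Alpha vs Kappa: Alpha is ranked higher on 4+6 = 10 ballots, Kappa on 7. Alpha wins 10–7.
Alpha vs Epsilon: Alpha preferred on 4+1 = 5 ballots; Epsilon wins 12–5.
Alpha vs Theta: Alpha preferred on 4+1 = 5 ballots; Theta wins 12–5.
Beta vs Delta: Beta is ranked higher on 2+2+4+1 = 9 ballots, Delta on 8. Beta wins 9–8.
Beta vs Kappa: Beta is ranked higher on 2+4+6+2+1 = 15 ballots, Kappa on 2. Beta wins 15–2.
Beta vs Epsilon: 2+4+2+1 = 9 for Beta, 8 for Epsilon — Beta by 9–8.
Beta vs Theta: Beta preferred on 2+4+2+1 = 9 ballots; Beta wins 9–8.
Delta vs Kappa: Delta is ranked higher on 4+6+2+1 = 13 ballots, Kappa on 4. Delta wins 13–4.
Delta vs Epsilon: Delta is ranked higher on 6+2+1 = 9 ballots, Epsilon on 8. Delta wins 9–8.
Delta vs Theta: Delta is ranked higher on 2+1 = 3 ballots, Theta on 14. Theta wins 14–3.
Kappa vs Epsilon: Kappa is ranked higher on 2+2+2+1 = 7 ballots, Epsilon on 10. Epsilon wins 10–7.
Kappa vs Theta: 2+2+1 = 5 for Kappa, 12 for Theta — Theta by 12–5.
Epsilon vs Theta: 4 to 13, Theta.
Beta beats each of Alpha, Delta, Kappa, Epsilon, Theta — Beta is the Condorcet winner.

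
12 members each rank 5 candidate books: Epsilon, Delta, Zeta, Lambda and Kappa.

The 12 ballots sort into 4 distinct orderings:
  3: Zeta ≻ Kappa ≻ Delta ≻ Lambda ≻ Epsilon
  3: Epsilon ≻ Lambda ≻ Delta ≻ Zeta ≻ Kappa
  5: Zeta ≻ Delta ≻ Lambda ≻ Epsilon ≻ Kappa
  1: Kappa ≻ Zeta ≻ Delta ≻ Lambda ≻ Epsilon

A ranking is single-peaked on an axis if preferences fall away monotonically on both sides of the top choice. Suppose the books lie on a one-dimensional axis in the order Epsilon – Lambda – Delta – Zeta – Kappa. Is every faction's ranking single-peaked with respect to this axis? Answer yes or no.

yes

Axis positions: Epsilon=1, Lambda=2, Delta=3, Zeta=4, Kappa=5.
Faction 1 (peak Zeta at position 4): ranking walks positions 4-5-3-2-1, expanding outward from the peak — single-peaked.
Faction 2 (peak Epsilon at position 1): ranking walks positions 1-2-3-4-5, expanding outward from the peak — single-peaked.
Faction 3 (peak Zeta at position 4): ranking walks positions 4-3-2-1-5, expanding outward from the peak — single-peaked.
Faction 4 (peak Kappa at position 5): ranking walks positions 5-4-3-2-1, expanding outward from the peak — single-peaked.
Every ranking is single-peaked on this axis.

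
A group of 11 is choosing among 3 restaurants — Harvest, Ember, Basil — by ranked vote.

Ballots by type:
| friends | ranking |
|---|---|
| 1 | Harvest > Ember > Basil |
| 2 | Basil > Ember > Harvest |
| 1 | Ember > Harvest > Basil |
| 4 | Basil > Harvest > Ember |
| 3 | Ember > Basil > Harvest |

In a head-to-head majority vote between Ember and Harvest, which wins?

Ballots ranking Ember above Harvest: 2 + 1 + 3 = 6.
Ballots ranking Harvest above Ember: 11 − 6 = 5.
Ember wins the head-to-head 6–5.

Ember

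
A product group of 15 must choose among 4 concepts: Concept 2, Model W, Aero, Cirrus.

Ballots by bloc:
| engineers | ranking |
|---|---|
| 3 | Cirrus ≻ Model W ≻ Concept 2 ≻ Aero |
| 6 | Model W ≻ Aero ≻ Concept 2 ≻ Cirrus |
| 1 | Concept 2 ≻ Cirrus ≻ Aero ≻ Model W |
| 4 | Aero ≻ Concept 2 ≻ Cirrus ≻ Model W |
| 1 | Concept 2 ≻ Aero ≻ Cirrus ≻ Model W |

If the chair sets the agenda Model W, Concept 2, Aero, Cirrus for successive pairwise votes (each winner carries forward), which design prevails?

Round 1: Model W vs Concept 2 — 9–6, Model W advances.
Round 2: Model W vs Aero — 9–6, Model W advances.
Round 3: Model W vs Cirrus — 6–9, Cirrus advances.
Cirrus survives the agenda.

Cirrus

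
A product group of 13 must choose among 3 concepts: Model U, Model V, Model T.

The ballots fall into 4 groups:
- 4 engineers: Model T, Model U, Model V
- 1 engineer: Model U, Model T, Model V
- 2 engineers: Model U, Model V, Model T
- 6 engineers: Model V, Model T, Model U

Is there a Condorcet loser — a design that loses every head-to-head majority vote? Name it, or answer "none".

Pairwise majorities:
Model U vs Model V: 4+1+2 = 7 for Model U, 6 for Model V — Model U by 7–6.
Model U–Model T: Model T 10–3.
Model V vs Model T: Model V is ranked higher on 2+6 = 8 ballots, Model T on 5. Model V wins 8–5.
Each design has at least one pairwise win (Model U beats Model V; Model V beats Model T; Model T beats Model U) — no Condorcet loser.

none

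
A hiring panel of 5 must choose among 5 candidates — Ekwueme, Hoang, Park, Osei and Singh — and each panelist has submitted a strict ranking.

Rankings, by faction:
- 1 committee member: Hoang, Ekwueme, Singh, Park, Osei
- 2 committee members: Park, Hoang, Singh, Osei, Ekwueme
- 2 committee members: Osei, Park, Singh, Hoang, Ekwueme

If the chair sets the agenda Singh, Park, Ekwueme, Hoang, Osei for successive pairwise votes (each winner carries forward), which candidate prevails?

Park

Round 1: Singh vs Park — 1–4, Park advances.
Round 2: Park vs Ekwueme — 4–1, Park advances.
Round 3: Park vs Hoang — 4–1, Park advances.
Round 4: Park vs Osei — 3–2, Park advances.
The agenda winner is Park.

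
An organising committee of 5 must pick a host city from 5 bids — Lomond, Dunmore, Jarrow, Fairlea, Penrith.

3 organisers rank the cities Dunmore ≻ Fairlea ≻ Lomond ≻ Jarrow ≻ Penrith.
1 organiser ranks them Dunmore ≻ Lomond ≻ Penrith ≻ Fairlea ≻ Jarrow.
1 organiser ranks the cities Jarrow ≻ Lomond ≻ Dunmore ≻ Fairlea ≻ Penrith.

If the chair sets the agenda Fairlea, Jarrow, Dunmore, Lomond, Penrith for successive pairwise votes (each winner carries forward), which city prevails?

Round 1: Fairlea vs Jarrow — 4–1, Fairlea advances.
Round 2: Fairlea vs Dunmore — 0–5, Dunmore advances.
Round 3: Dunmore vs Lomond — 4–1, Dunmore advances.
Round 4: Dunmore vs Penrith — 5–0, Dunmore advances.
The agenda winner is Dunmore.

Dunmore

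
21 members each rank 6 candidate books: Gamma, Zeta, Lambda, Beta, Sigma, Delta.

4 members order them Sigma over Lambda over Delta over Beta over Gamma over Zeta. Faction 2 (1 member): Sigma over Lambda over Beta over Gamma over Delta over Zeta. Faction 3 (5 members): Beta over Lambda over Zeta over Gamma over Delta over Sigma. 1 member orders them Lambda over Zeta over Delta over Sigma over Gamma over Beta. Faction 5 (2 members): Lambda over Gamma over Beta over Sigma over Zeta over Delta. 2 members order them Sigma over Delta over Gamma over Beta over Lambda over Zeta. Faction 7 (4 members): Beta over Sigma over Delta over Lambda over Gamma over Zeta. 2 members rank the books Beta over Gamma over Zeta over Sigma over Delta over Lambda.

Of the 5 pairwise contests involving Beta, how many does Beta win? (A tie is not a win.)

Beta against each rival (21 members):
Beta vs Gamma: Beta, 16–5.
Beta vs Zeta: 20 to 1, Beta.
Beta–Lambda: Beta 13–8.
Beta vs Sigma: Beta is ranked higher on 5+2+4+2 = 13 ballots, Sigma on 8. Beta wins 13–8.
Beta vs Delta: Beta preferred on 1+5+2+4+2 = 14 ballots; Beta wins 14–7.
Beta beats Gamma, Zeta, Lambda, Sigma, Delta — 5 pairwise wins.

5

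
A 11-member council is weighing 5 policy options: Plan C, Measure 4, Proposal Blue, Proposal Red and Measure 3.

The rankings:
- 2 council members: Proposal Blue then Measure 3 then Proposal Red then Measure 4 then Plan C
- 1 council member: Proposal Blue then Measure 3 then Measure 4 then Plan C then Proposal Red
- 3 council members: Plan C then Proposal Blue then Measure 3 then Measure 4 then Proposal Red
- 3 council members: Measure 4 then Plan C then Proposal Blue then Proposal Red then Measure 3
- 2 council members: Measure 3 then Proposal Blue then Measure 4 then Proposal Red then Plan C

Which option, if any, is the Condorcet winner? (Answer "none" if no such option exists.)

Check each pair by majority over 11 ballots:
Plan C vs Measure 4: 3 to 8, Measure 4.
Plan C vs Proposal Blue: 6 to 5, Plan C.
Plan C vs Proposal Red: 7 to 4, Plan C.
Plan C vs Measure 3: Plan C is ranked higher on 3+3 = 6 ballots, Measure 3 on 5. Plan C wins 6–5.
Measure 4 vs Proposal Blue: 3 to 8, Proposal Blue.
Measure 4 vs Proposal Red: Measure 4 preferred on 1+3+3+2 = 9 ballots; Measure 4 wins 9–2.
Measure 4 vs Measure 3: 3 for Measure 4, 8 for Measure 3 — Measure 3 by 8–3.
Proposal Blue vs Proposal Red: 2+1+3+3+2 = 11 for Proposal Blue, 0 for Proposal Red — Proposal Blue by 11–0.
Proposal Blue vs Measure 3: Proposal Blue is ranked higher on 2+1+3+3 = 9 ballots, Measure 3 on 2. Proposal Blue wins 9–2.
Proposal Red vs Measure 3: Proposal Red preferred on 3 ballots; Measure 3 wins 8–3.
No option is unbeaten: Plan C loses to Measure 4; Measure 4 loses to Proposal Blue; Proposal Blue loses to Plan C; Proposal Red loses to Plan C; Measure 3 loses to Plan C. In particular Plan C > Proposal Blue > Measure 4 > Plan C is a majority cycle — no Condorcet winner exists.

none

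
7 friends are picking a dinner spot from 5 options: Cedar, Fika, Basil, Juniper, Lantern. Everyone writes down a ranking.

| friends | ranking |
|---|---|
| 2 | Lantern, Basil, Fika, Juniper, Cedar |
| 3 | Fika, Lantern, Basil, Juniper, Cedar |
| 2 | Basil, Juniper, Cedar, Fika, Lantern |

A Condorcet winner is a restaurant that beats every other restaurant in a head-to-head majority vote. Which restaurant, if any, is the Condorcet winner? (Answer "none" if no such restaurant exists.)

none

Pairwise majorities:
Cedar vs Fika: Fika, 5–2.
Cedar vs Basil: Basil, 7–0.
Cedar–Juniper: Juniper 7–0.
Cedar vs Lantern: Lantern, 5–2.
Fika–Basil: Basil 4–3.
Fika vs Juniper: Fika wins 5–2.
Fika vs Lantern: Fika wins 5–2.
Basil vs Juniper: Basil, 7–0.
Basil vs Lantern: Lantern wins 5–2.
Juniper–Lantern: Lantern 5–2.
Each restaurant drops at least one matchup (Cedar loses to Fika; Fika loses to Basil; Basil loses to Lantern; Juniper loses to Fika; Lantern loses to Fika); the cycle Fika beats Lantern beats Basil beats Fika rules out a Condorcet winner.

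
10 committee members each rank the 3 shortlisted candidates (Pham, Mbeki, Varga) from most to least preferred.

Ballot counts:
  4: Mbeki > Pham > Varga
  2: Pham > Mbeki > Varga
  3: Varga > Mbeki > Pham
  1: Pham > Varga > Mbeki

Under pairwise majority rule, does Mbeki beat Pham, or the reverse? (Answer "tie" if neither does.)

Ballots ranking Mbeki above Pham: 4 + 3 = 7.
Ballots ranking Pham above Mbeki: 10 − 7 = 3.
Mbeki wins the head-to-head 7–3.

Mbeki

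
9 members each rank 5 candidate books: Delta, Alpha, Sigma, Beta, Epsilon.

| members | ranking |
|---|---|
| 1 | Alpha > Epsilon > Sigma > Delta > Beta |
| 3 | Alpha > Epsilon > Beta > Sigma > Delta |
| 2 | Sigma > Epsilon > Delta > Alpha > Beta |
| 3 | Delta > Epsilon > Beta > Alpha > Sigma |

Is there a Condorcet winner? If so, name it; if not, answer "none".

Pairwise majorities:
Delta vs Alpha: Delta preferred on 2+3 = 5 ballots; Delta wins 5–4.
Delta vs Sigma: Sigma wins 6–3.
Delta–Beta: Delta 6–3.
Delta vs Epsilon: Delta preferred on 3 ballots; Epsilon wins 6–3.
Alpha vs Sigma: Alpha wins 7–2.
Alpha vs Beta: Alpha is ranked higher on 1+3+2 = 6 ballots, Beta on 3. Alpha wins 6–3.
Alpha vs Epsilon: Epsilon, 5–4.
Sigma–Beta: Beta 6–3.
Sigma vs Epsilon: Epsilon wins 7–2.
Beta vs Epsilon: Epsilon, 9–0.
Epsilon wins every pairwise contest, so Epsilon is the Condorcet winner.

Epsilon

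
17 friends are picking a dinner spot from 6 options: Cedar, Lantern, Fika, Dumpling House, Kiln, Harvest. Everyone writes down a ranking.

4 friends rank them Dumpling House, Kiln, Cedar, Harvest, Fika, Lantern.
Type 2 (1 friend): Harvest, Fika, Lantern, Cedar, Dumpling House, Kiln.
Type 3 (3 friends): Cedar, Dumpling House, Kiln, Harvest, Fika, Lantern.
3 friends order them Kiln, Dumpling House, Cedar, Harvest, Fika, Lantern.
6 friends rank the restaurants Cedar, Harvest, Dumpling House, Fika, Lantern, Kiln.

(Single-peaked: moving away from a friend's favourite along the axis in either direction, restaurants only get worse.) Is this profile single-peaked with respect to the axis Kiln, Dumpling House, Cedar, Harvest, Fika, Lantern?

yes

Axis positions: Kiln=1, Dumpling House=2, Cedar=3, Harvest=4, Fika=5, Lantern=6.
Type 1 (peak Dumpling House at position 2): ranking walks positions 2-1-3-4-5-6, expanding outward from the peak — single-peaked.
Type 2 (peak Harvest at position 4): ranking walks positions 4-5-6-3-2-1, expanding outward from the peak — single-peaked.
Type 3 (peak Cedar at position 3): ranking walks positions 3-2-1-4-5-6, expanding outward from the peak — single-peaked.
Type 4 (peak Kiln at position 1): ranking walks positions 1-2-3-4-5-6, expanding outward from the peak — single-peaked.
Type 5 (peak Cedar at position 3): ranking walks positions 3-4-2-5-6-1, expanding outward from the peak — single-peaked.
Every ranking is single-peaked on this axis.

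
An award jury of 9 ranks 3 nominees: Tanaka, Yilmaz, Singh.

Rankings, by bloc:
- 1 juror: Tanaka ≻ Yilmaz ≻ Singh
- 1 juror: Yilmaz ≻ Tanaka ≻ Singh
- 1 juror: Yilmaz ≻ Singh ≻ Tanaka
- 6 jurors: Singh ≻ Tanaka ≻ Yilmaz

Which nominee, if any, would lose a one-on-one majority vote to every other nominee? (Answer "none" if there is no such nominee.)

Yilmaz

Head-to-head results (9 jurors):
Tanaka vs Yilmaz: 1+6 = 7 for Tanaka, 2 for Yilmaz — Tanaka by 7–2.
Tanaka vs Singh: Tanaka is ranked higher on 1+1 = 2 ballots, Singh on 7. Singh wins 7–2.
Yilmaz vs Singh: 1+1+1 = 3 for Yilmaz, 6 for Singh — Singh by 6–3.
Yilmaz loses to every other nominee — it is the Condorcet loser.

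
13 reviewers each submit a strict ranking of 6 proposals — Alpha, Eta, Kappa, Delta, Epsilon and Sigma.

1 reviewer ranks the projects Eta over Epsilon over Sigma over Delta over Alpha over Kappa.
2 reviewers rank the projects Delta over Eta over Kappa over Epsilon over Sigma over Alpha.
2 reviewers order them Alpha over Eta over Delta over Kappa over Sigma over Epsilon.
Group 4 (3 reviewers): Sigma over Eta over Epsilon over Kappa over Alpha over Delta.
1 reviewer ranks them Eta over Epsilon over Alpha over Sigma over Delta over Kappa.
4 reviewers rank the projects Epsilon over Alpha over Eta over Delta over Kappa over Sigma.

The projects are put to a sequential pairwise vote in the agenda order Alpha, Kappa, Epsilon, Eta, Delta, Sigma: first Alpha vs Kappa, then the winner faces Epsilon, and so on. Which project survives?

Eta

Round 1: Alpha vs Kappa — 8–5, Alpha advances.
Round 2: Alpha vs Epsilon — 2–11, Epsilon advances.
Round 3: Epsilon vs Eta — 4–9, Eta advances.
Round 4: Eta vs Delta — 11–2, Eta advances.
Round 5: Eta vs Sigma — 10–3, Eta advances.
Eta survives the agenda.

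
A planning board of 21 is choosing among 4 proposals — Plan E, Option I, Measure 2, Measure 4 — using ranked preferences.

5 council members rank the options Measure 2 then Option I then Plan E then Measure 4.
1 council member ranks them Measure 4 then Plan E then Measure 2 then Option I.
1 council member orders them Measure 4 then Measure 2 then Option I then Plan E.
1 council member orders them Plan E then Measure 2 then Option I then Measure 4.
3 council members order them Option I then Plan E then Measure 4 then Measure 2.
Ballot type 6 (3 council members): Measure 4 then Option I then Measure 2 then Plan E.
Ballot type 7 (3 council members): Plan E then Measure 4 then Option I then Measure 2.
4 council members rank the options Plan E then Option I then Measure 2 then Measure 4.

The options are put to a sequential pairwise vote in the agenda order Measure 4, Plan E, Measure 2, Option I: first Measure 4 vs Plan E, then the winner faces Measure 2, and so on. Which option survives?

Round 1: Measure 4 vs Plan E — 5–16, Plan E advances.
Round 2: Plan E vs Measure 2 — 12–9, Plan E advances.
Round 3: Plan E vs Option I — 9–12, Option I advances.
Option I survives the agenda.

Option I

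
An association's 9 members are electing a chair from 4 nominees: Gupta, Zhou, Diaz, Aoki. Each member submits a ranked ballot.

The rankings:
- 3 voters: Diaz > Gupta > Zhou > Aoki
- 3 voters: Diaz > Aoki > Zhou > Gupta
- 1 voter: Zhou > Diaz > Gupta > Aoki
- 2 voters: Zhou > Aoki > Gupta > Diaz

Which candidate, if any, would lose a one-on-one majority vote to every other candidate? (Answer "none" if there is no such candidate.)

Pairwise majorities:
Gupta vs Zhou: 3 to 6, Zhou.
Gupta vs Diaz: Diaz wins 7–2.
Gupta vs Aoki: Aoki, 5–4.
Zhou vs Diaz: 3 to 6, Diaz.
Zhou vs Aoki: Zhou wins 6–3.
Diaz vs Aoki: Diaz wins 7–2.
Gupta is beaten in every head-to-head and is the Condorcet loser.

Gupta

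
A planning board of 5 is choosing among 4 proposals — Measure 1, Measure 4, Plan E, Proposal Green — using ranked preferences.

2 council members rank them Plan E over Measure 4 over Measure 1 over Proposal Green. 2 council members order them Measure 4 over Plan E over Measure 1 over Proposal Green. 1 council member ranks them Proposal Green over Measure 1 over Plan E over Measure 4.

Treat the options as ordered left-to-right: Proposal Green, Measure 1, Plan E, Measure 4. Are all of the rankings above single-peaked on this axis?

yes

Axis positions: Proposal Green=1, Measure 1=2, Plan E=3, Measure 4=4.
Cluster 1 (peak Plan E at position 3): ranking walks positions 3-4-2-1, expanding outward from the peak — single-peaked.
Cluster 2 (peak Measure 4 at position 4): ranking walks positions 4-3-2-1, expanding outward from the peak — single-peaked.
Cluster 3 (peak Proposal Green at position 1): ranking walks positions 1-2-3-4, expanding outward from the peak — single-peaked.
Every ranking is single-peaked on this axis.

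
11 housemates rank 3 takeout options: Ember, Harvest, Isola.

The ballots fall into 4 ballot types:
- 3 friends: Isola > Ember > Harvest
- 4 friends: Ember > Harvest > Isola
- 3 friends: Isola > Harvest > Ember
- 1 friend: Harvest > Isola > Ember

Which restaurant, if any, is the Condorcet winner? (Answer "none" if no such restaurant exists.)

Pairwise majorities:
Ember vs Harvest: Ember wins 7–4.
Ember vs Isola: Isola wins 7–4.
Harvest vs Isola: Harvest preferred on 4+1 = 5 ballots; Isola wins 6–5.
Only Isola has no losses; Isola is the Condorcet winner.

Isola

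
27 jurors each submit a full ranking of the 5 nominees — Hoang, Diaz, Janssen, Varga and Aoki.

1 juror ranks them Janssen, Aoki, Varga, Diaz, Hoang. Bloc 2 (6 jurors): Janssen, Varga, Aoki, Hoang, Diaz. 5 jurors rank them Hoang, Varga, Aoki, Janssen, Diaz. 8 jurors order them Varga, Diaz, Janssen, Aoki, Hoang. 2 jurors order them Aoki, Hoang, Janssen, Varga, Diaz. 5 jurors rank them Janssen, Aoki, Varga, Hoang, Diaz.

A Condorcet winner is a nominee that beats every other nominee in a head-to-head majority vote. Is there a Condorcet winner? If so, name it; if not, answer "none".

Head-to-head results (27 jurors):
Hoang vs Diaz: Hoang preferred on 6+5+2+5 = 18 ballots; Hoang wins 18–9.
Hoang vs Janssen: 5+2 = 7 for Hoang, 20 for Janssen — Janssen by 20–7.
Hoang vs Varga: Hoang is ranked higher on 5+2 = 7 ballots, Varga on 20. Varga wins 20–7.
Hoang vs Aoki: 5 to 22, Aoki.
Diaz vs Janssen: 8 to 19, Janssen.
Diaz vs Varga: Diaz is ranked higher on 0 ballots, Varga on 27. Varga wins 27–0.
Diaz vs Aoki: Diaz is ranked higher on 8 ballots, Aoki on 19. Aoki wins 19–8.
Janssen vs Varga: 14 to 13, Janssen.
Janssen vs Aoki: Janssen is ranked higher on 1+6+8+5 = 20 ballots, Aoki on 7. Janssen wins 20–7.
Varga vs Aoki: 6+5+8 = 19 for Varga, 8 for Aoki — Varga by 19–8.
Only Janssen has no losses; Janssen is the Condorcet winner.

Janssen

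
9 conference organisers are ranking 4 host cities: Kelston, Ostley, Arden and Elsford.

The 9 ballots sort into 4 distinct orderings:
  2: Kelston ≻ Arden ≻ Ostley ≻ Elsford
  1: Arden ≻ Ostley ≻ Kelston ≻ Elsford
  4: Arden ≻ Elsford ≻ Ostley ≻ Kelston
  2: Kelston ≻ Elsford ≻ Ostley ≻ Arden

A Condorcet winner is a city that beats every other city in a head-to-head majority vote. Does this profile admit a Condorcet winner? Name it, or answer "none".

Arden

Head-to-head results (9 organisers):
Kelston vs Ostley: 2+2 = 4 for Kelston, 5 for Ostley — Ostley by 5–4.
Kelston vs Arden: Kelston is ranked higher on 2+2 = 4 ballots, Arden on 5. Arden wins 5–4.
Kelston vs Elsford: Kelston is ranked higher on 2+1+2 = 5 ballots, Elsford on 4. Kelston wins 5–4.
Ostley vs Arden: Ostley preferred on 2 ballots; Arden wins 7–2.
Ostley vs Elsford: Ostley is ranked higher on 2+1 = 3 ballots, Elsford on 6. Elsford wins 6–3.
Arden vs Elsford: 7 to 2, Arden.
Arden wins every pairwise contest, so Arden is the Condorcet winner.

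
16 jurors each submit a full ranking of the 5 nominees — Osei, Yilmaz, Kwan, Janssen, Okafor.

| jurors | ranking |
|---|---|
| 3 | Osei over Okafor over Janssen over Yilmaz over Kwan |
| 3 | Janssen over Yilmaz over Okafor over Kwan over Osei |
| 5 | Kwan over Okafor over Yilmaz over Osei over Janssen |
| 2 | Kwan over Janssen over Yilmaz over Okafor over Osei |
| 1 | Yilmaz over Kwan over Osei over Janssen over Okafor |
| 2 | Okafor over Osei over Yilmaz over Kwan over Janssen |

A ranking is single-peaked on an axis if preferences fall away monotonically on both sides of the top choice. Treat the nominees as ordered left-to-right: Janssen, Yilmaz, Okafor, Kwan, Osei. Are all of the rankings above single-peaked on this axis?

no

Axis positions: Janssen=1, Yilmaz=2, Okafor=3, Kwan=4, Osei=5.
Faction 1: ranking walks positions 5-3-1-2-4; Okafor is ranked above Kwan even though Kwan lies between Okafor and the peak Osei on the axis — preferences dip and rise again. Not single-peaked.
Faction 2 (peak Janssen at position 1): ranking walks positions 1-2-3-4-5, expanding outward from the peak — single-peaked.
Faction 3 (peak Kwan at position 4): ranking walks positions 4-3-2-5-1, expanding outward from the peak — single-peaked.
Faction 4: ranking walks positions 4-1-2-3-5; Janssen is ranked above Okafor even though Okafor lies between Janssen and the peak Kwan on the axis — preferences dip and rise again. Not single-peaked.
Faction 5: ranking walks positions 2-4-5-1-3; Kwan is ranked above Okafor even though Okafor lies between Kwan and the peak Yilmaz on the axis — preferences dip and rise again. Not single-peaked.
Faction 6: ranking walks positions 3-5-2-4-1; Osei is ranked above Kwan even though Kwan lies between Osei and the peak Okafor on the axis — preferences dip and rise again. Not single-peaked.
Faction 1 violates single-peakedness, so the profile is not single-peaked on this axis.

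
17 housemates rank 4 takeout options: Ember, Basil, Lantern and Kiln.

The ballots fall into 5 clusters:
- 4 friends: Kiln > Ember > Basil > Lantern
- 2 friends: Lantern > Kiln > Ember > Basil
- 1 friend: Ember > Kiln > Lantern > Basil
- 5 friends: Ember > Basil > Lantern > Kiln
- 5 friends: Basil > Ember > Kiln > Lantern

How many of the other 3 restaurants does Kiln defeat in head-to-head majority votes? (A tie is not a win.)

Kiln against each rival (17 friends):
Kiln vs Ember: 6 to 11, Ember.
Kiln vs Basil: Basil, 10–7.
Kiln vs Lantern: Kiln preferred on 4+1+5 = 10 ballots; Kiln wins 10–7.
Kiln beats Lantern; loses to Ember, Basil — 1 pairwise win.

1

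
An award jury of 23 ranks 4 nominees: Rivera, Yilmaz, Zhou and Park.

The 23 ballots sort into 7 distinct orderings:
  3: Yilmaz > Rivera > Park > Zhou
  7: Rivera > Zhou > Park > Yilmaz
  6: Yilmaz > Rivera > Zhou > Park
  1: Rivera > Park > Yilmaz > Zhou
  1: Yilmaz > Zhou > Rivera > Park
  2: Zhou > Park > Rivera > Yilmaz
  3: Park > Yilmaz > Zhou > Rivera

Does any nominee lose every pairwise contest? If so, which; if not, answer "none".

Head-to-head results (23 jurors):
Rivera vs Yilmaz: Yilmaz wins 13–10.
Rivera vs Zhou: Rivera wins 17–6.
Rivera vs Park: Rivera, 18–5.
Yilmaz vs Zhou: Yilmaz wins 14–9.
Yilmaz vs Park: Park wins 13–10.
Zhou vs Park: Zhou wins 16–7.
No nominee is winless: Rivera beats Zhou; Yilmaz beats Rivera; Zhou beats Park; Park beats Yilmaz. There is no Condorcet loser.

none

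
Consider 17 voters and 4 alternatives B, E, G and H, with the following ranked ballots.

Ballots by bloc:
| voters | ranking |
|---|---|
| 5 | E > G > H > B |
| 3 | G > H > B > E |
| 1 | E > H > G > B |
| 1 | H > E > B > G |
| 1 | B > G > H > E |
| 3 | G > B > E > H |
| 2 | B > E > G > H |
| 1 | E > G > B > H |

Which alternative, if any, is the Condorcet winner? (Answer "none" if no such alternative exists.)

none

Head-to-head results (17 voters):
B vs E: B preferred on 3+1+3+2 = 9 ballots; B wins 9–8.
B–G: G 13–4.
B vs H: 1+3+2+1 = 7 for B, 10 for H — H by 10–7.
E vs G: 10 to 7, E.
E vs H: E, 12–5.
G vs H: 5+3+1+3+2+1 = 15 for G, 2 for H — G by 15–2.
No alternative is unbeaten: B loses to G; E loses to B; G loses to E; H loses to E. In particular B → E → G → B is a majority cycle — no Condorcet winner exists.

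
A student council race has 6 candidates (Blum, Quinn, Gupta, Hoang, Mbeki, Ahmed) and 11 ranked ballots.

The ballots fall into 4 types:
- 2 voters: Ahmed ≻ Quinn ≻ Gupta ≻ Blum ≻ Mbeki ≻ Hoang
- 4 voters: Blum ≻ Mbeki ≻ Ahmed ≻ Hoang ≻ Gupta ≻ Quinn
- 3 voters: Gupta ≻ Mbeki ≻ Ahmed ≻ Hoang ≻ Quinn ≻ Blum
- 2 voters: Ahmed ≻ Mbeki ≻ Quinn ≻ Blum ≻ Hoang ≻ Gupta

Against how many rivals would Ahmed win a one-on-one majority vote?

Ahmed against each rival (11 voters):
Ahmed vs Blum: Ahmed wins 7–4.
Ahmed vs Quinn: Ahmed, 11–0.
Ahmed–Gupta: Ahmed 8–3.
Ahmed vs Hoang: 2+4+3+2 = 11 for Ahmed, 0 for Hoang — Ahmed by 11–0.
Ahmed vs Mbeki: 2+2 = 4 for Ahmed, 7 for Mbeki — Mbeki by 7–4.
Ahmed beats Blum, Quinn, Gupta, Hoang; loses to Mbeki — 4 pairwise wins.

4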